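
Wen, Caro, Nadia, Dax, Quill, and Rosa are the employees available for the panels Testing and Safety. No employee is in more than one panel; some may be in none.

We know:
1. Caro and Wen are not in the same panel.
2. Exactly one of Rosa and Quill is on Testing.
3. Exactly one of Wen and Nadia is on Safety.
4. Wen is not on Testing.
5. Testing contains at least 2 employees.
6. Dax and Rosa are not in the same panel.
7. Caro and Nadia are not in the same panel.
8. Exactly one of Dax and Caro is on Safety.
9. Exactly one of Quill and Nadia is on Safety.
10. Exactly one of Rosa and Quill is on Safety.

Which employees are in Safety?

Safety = {Dax, Quill, Wen}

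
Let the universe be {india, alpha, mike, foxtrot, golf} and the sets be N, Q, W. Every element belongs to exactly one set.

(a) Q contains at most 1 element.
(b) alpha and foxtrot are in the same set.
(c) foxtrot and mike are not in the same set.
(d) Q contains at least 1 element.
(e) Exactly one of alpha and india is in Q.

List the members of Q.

Q = {india}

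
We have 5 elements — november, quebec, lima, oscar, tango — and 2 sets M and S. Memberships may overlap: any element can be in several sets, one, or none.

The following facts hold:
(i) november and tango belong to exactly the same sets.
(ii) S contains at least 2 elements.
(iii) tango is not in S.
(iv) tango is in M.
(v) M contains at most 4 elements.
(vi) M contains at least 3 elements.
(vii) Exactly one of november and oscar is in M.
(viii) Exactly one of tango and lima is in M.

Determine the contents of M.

M = {november, quebec, tango}

From (iii): tango ∉ S.
From (iv): tango ∈ M.
(i): november matches tango: november ∈ M.
(i): november matches tango: november ∉ S.
(vii) (exactly one): oscar ∉ M.
(viii) (exactly one): lima ∉ M.
(vi): only 3 candidates remain for M, so all are in.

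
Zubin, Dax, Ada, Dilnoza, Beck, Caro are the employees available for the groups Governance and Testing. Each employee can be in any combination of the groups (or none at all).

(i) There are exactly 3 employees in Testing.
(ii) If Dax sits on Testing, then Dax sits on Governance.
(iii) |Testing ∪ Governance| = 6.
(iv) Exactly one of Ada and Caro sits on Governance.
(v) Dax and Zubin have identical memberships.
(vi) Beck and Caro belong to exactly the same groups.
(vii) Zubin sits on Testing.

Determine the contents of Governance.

Governance = {Beck, Caro, Dax, Dilnoza, Zubin}

From (vii): Zubin ∈ Testing.
(v): Dax matches Zubin: Dax ∈ Testing.
(ii): Dax ∈ Governance.
(v): Zubin matches Dax: Zubin ∈ Governance.
Suppose Ada ∈ Governance: no assignment then satisfies all the clues, so Ada ∉ Governance.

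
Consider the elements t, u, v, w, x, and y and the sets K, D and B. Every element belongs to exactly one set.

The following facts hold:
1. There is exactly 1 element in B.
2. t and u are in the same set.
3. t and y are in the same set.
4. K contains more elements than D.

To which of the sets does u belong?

u: K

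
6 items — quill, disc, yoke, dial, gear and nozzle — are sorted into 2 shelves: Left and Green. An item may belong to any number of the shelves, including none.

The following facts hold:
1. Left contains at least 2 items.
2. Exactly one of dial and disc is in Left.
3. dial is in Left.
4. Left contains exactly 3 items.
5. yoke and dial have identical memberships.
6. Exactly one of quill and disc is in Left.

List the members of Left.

Left = {dial, quill, yoke}

From (3): dial ∈ Left.
(2) (exactly one): disc ∉ Left.
(5): yoke matches dial: yoke ∈ Left.
(6) (exactly one): quill ∈ Left.
(4): Left already has 3, so the rest are out.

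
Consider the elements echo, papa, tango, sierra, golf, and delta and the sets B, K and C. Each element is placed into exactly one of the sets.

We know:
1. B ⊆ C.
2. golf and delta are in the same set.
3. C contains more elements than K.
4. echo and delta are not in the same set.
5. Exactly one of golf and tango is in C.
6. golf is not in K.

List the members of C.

C = {delta, golf, papa, sierra}

From (6): golf ∉ K.
(2): delta matches golf: delta ∉ K.
Suppose echo ∈ C: no assignment then satisfies all the clues, so echo ∉ C.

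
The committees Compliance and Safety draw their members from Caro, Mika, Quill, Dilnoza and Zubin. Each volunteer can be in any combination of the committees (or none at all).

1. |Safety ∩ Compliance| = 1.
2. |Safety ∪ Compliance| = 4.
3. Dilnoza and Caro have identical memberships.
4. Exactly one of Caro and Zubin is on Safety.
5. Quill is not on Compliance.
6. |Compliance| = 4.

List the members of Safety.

Safety = {Zubin}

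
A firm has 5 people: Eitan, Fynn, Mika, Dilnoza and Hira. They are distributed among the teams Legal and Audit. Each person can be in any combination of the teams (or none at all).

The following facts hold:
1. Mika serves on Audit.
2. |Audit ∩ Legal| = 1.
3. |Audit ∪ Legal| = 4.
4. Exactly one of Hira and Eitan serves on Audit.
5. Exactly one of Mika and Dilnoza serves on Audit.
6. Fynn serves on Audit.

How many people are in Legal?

2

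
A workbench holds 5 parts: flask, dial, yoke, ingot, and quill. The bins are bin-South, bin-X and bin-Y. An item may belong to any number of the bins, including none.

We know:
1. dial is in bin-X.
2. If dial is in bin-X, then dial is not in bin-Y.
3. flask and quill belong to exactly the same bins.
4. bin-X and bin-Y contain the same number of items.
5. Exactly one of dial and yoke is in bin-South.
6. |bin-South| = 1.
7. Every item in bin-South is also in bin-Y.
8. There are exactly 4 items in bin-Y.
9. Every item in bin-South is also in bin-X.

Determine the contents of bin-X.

bin-X = {dial, flask, quill, yoke}

From (1): dial ∈ bin-X.
(2): dial ∉ bin-Y.
(7) contrapositive: dial ∉ bin-South.
(8): only 4 candidates remain for bin-Y, so all are in.
(5) (exactly one): yoke ∈ bin-South.
(6): bin-South already has 1, so the rest are out.
(9) with yoke ∈ bin-South: yoke ∈ bin-X.
Suppose flask ∉ bin-X: no assignment then satisfies all the clues, so flask ∈ bin-X.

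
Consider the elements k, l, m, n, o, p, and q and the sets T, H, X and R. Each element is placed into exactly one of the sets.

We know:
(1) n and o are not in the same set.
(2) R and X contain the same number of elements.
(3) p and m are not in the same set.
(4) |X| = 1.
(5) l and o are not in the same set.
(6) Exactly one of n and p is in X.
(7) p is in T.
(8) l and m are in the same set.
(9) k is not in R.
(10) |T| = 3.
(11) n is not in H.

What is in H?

H = {l, m}

From (7): p ∈ T.
From (9): k ∉ R.
From (11): n ∉ H.
(3): m ∉ T.
(6) (exactly one): n ∈ X.
(8): l matches m: l ∉ T.
(1): o ∉ X.
(4): X already has 1, so the rest are out.
Suppose k ∈ H: no assignment then satisfies all the clues, so k ∉ H.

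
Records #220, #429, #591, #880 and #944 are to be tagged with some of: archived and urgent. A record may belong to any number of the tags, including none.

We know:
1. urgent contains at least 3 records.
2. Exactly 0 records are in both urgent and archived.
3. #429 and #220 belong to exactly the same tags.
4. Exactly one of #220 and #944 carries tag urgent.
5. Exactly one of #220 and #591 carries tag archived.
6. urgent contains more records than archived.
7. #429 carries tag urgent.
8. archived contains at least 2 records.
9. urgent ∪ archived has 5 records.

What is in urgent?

urgent = {#220, #429, #880}

From (7): #429 ∈ urgent.
(3): #220 matches #429: #220 ∈ urgent.
(4) (exactly one): #944 ∉ urgent.
Suppose #591 ∈ urgent: no assignment then satisfies all the clues, so #591 ∉ urgent.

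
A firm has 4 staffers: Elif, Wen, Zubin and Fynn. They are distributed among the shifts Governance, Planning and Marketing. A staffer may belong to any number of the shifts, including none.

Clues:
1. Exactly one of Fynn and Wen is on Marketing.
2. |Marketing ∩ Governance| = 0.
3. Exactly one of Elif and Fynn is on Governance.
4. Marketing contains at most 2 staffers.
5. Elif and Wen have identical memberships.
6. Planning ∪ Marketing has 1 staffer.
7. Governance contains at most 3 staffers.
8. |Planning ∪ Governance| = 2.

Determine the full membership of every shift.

Governance = {Elif, Wen}; Planning = {}; Marketing = {Fynn}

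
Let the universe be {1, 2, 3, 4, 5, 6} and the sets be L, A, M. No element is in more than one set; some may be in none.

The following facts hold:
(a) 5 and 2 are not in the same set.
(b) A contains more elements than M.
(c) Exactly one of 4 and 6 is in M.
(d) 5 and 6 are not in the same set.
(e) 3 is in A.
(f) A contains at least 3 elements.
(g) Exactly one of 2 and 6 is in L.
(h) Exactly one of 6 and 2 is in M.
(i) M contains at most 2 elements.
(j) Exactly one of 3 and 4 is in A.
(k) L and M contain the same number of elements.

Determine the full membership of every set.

L = {2}; A = {1, 3, 5}; M = {6}

From (e): 3 ∈ A.
(j) (exactly one): 4 ∉ A.
Suppose 1 ∈ L: no assignment then satisfies all the clues, so 1 ∉ L.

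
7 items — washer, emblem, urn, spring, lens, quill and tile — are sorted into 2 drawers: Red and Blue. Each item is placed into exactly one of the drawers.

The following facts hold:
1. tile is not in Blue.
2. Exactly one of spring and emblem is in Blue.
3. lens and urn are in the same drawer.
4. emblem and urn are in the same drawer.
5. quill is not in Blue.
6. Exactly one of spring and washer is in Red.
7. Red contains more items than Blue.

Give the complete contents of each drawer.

Red = {emblem, lens, quill, tile, urn, washer}; Blue = {spring}

From (1): tile ∉ Blue.
From (5): quill ∉ Blue.
Only one drawer left: quill ∈ Red.
Only one drawer left: tile ∈ Red.
Suppose washer ∉ Red: no assignment then satisfies all the clues, so washer ∈ Red.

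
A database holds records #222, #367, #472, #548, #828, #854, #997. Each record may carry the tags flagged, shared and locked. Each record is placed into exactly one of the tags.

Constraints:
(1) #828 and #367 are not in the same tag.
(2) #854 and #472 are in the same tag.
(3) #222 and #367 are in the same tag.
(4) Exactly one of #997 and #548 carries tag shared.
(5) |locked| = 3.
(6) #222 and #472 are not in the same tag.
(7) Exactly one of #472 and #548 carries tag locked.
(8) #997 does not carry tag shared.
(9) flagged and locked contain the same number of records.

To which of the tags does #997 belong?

From (8): #997 ∉ shared.
(4) (exactly one): #548 ∈ shared.
(7) (exactly one): #472 ∈ locked.
(2): #854 matches #472: #854 ∉ flagged.
(2): #854 matches #472: #854 ∉ shared.
(2): #854 matches #472: #854 ∈ locked.
(6): #222 ∉ locked.
(3): #367 matches #222: #367 ∉ locked.
Suppose #997 ∉ flagged: no assignment then satisfies all the clues, so #997 ∈ flagged.

#997: flagged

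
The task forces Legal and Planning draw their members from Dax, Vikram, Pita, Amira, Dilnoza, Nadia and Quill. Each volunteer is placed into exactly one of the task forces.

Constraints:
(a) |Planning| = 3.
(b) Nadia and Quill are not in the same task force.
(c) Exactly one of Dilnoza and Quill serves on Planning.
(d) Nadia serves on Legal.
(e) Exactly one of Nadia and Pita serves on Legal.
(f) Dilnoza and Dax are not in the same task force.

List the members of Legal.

Legal = {Amira, Dilnoza, Nadia, Vikram}

From (d): Nadia ∈ Legal.
(b): Quill ∉ Legal.
(e) (exactly one): Pita ∉ Legal.
Only one task force left: Pita ∈ Planning.
Only one task force left: Quill ∈ Planning.
(c) (exactly one): Dilnoza ∉ Planning.
Only one task force left: Dilnoza ∈ Legal.
(f): Dax ∉ Legal.
Only one task force left: Dax ∈ Planning.
(a): Planning already has 3, so the rest are out.
Only one task force left: Vikram ∈ Legal.
Only one task force left: Amira ∈ Legal.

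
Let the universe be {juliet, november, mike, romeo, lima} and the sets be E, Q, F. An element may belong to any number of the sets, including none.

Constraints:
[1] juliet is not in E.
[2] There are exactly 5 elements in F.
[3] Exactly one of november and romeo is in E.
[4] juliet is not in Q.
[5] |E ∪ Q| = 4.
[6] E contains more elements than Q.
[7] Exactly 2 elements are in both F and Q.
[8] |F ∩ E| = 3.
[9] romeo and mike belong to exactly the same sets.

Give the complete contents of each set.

E = {lima, mike, romeo}; Q = {lima, november}; F = {juliet, lima, mike, november, romeo}

From (1): juliet ∉ E.
From (4): juliet ∉ Q.
(2): only 5 candidates remain for F, so all are in.
Suppose november ∈ E: no assignment then satisfies all the clues, so november ∉ E.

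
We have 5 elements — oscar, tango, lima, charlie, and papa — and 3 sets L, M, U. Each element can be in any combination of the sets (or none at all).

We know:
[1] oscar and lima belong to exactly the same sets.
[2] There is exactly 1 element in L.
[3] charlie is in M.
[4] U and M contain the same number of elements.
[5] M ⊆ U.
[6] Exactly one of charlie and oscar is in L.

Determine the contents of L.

From (3): charlie ∈ M.
(5) with charlie ∈ M: charlie ∈ U.
Suppose oscar ∈ L: no assignment then satisfies all the clues, so oscar ∉ L.

L = {charlie}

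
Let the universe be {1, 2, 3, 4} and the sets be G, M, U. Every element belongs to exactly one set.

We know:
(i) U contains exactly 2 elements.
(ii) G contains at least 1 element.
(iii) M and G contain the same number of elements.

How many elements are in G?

1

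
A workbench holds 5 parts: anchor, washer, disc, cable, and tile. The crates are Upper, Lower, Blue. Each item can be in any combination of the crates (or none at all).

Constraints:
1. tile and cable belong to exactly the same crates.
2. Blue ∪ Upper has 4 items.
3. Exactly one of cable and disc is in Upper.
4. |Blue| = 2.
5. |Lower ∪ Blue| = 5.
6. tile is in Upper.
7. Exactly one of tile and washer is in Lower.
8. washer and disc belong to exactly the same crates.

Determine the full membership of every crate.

Upper = {cable, tile}; Lower = {anchor, cable, tile}; Blue = {disc, washer}

From (6): tile ∈ Upper.
(1): cable matches tile: cable ∈ Upper.
(3) (exactly one): disc ∉ Upper.
(8): washer matches disc: washer ∉ Upper.
Suppose anchor ∈ Upper: no assignment then satisfies all the clues, so anchor ∉ Upper.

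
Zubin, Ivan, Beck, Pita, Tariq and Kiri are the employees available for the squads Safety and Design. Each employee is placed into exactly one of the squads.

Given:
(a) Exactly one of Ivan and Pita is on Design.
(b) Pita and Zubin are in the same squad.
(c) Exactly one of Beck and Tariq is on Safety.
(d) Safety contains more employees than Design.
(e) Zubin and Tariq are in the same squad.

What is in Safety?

Safety = {Kiri, Pita, Tariq, Zubin}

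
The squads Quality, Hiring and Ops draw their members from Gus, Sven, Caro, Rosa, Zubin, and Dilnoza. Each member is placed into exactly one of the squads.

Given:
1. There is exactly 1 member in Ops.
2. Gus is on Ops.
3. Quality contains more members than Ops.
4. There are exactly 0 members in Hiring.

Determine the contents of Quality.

Quality = {Caro, Dilnoza, Rosa, Sven, Zubin}

From (2): Gus ∈ Ops.
(1): Ops already has 1, so the rest are out.
(4): Hiring already has 0, so the rest are out.
Only one squad left: Sven ∈ Quality.
Only one squad left: Caro ∈ Quality.
Only one squad left: Rosa ∈ Quality.
Only one squad left: Zubin ∈ Quality.
Only one squad left: Dilnoza ∈ Quality.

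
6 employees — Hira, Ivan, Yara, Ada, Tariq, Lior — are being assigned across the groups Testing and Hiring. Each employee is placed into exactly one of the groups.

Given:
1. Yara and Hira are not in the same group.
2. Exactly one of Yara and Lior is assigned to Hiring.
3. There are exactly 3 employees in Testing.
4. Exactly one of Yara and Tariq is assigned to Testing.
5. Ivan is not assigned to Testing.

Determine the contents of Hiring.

Hiring = {Ada, Ivan, Yara}

From (5): Ivan ∉ Testing.
Only one group left: Ivan ∈ Hiring.
Suppose Hira ∈ Hiring: no assignment then satisfies all the clues, so Hira ∉ Hiring.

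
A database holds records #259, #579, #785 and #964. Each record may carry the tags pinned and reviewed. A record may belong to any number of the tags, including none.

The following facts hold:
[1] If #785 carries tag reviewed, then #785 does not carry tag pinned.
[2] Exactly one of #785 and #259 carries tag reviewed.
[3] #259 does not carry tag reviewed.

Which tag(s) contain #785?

#785: reviewed

From (3): #259 ∉ reviewed.
(2) (exactly one): #785 ∈ reviewed.
(1): #785 ∉ pinned.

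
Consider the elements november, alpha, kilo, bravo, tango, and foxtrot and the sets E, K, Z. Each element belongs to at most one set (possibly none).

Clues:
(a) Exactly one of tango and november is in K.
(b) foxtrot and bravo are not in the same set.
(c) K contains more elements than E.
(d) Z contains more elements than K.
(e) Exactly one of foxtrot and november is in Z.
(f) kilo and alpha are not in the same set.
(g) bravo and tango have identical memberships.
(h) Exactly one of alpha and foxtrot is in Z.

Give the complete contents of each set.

E = {}; K = {november}; Z = {foxtrot, kilo}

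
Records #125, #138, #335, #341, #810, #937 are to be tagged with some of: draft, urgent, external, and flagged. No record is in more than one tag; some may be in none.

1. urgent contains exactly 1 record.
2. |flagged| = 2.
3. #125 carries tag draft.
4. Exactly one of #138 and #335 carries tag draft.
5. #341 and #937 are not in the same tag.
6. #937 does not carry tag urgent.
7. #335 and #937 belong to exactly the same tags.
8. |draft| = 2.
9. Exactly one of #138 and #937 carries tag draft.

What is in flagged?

flagged = {#335, #937}

From (3): #125 ∈ draft.
From (6): #937 ∉ urgent.
(7): #335 matches #937: #335 ∉ urgent.
Suppose #138 ∈ flagged: no assignment then satisfies all the clues, so #138 ∉ flagged.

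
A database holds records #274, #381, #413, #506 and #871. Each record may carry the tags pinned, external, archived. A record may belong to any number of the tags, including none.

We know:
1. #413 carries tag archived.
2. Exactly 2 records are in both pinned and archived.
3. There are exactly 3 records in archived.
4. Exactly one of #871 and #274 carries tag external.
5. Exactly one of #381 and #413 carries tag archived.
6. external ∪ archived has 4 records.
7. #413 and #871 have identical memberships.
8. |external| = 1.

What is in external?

external = {#274}

From (1): #413 ∈ archived.
(5) (exactly one): #381 ∉ archived.
(7): #871 matches #413: #871 ∈ archived.
Suppose #274 ∉ external: no assignment then satisfies all the clues, so #274 ∈ external.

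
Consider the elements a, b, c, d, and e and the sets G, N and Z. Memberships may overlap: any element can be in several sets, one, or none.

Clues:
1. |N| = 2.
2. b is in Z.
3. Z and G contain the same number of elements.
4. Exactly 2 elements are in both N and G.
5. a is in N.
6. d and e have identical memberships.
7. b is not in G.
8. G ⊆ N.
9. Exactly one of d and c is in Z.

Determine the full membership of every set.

G = {a, c}; N = {a, c}; Z = {b, c}

From (2): b ∈ Z.
From (5): a ∈ N.
From (7): b ∉ G.
Suppose a ∉ G: no assignment then satisfies all the clues, so a ∈ G.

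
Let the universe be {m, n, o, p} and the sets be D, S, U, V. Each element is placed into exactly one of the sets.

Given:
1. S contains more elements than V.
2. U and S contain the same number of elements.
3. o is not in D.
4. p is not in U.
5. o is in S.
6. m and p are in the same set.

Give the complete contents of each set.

D = {m, p}; S = {o}; U = {n}; V = {}

From (3): o ∉ D.
From (4): p ∉ U.
From (5): o ∈ S.
(6): m matches p: m ∉ U.
Suppose m ∉ D: no assignment then satisfies all the clues, so m ∈ D.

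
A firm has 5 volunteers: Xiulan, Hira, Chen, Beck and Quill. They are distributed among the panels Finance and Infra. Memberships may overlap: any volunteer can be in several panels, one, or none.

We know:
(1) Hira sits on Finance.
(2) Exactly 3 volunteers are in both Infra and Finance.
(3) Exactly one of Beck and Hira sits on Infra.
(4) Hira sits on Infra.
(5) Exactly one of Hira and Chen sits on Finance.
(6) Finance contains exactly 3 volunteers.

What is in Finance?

Finance = {Hira, Quill, Xiulan}

From (1): Hira ∈ Finance.
From (4): Hira ∈ Infra.
(3) (exactly one): Beck ∉ Infra.
(5) (exactly one): Chen ∉ Finance.
Suppose Xiulan ∉ Finance: no assignment then satisfies all the clues, so Xiulan ∈ Finance.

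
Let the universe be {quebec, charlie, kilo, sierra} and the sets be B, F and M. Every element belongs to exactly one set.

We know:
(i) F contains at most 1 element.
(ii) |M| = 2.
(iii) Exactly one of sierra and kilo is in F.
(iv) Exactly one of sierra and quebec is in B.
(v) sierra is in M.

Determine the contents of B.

From (v): sierra ∈ M.
(iii) (exactly one): kilo ∈ F.
(iv) (exactly one): quebec ∈ B.
(i): F already has 1, so the rest are out.
(ii): only 2 candidates remain for M, so all are in.

B = {quebec}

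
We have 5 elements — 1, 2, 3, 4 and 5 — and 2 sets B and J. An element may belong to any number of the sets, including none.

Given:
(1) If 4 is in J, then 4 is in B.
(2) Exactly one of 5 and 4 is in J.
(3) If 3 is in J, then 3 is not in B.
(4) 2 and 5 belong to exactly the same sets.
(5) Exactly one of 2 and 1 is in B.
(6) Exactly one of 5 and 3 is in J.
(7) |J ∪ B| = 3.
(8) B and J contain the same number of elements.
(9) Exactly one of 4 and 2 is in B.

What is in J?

J = {3, 4}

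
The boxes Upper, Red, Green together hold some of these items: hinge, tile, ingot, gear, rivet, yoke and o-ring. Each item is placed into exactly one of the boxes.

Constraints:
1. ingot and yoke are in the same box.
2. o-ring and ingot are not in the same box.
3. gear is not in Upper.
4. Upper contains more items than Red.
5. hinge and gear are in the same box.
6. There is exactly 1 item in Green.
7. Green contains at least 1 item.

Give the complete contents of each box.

From (3): gear ∉ Upper.
(5): hinge matches gear: hinge ∉ Upper.
Suppose hinge ∉ Red: no assignment then satisfies all the clues, so hinge ∈ Red.

Upper = {ingot, rivet, tile, yoke}; Red = {gear, hinge}; Green = {o-ring}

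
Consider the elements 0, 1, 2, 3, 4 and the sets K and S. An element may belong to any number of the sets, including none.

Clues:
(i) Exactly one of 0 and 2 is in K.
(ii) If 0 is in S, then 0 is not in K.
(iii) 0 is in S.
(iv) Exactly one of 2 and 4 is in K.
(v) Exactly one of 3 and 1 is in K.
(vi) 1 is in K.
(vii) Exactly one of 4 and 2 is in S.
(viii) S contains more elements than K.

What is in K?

K = {1, 2}

From (iii): 0 ∈ S.
From (vi): 1 ∈ K.
(ii): 0 ∉ K.
(v) (exactly one): 3 ∉ K.
(i) (exactly one): 2 ∈ K.
(iv) (exactly one): 4 ∉ K.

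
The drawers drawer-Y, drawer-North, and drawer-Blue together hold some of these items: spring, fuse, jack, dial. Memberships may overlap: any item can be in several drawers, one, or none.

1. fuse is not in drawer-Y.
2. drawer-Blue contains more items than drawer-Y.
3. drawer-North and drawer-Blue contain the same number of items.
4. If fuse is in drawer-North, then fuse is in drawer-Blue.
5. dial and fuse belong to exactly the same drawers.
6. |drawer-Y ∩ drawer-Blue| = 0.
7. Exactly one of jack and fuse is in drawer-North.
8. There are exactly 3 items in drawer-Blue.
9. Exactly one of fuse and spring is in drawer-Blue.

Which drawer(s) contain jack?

jack: drawer-Blue

From (1): fuse ∉ drawer-Y.
(5): dial matches fuse: dial ∉ drawer-Y.
Suppose jack ∈ drawer-Y: no assignment then satisfies all the clues, so jack ∉ drawer-Y.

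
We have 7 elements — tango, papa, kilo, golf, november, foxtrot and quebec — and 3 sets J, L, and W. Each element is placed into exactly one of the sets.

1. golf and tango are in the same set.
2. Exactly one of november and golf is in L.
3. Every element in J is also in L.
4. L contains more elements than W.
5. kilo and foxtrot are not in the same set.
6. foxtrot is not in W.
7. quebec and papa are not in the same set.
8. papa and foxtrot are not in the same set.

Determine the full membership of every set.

J = {}; L = {foxtrot, golf, quebec, tango}; W = {kilo, november, papa}

From (6): foxtrot ∉ W.
Suppose tango ∈ J: no assignment then satisfies all the clues, so tango ∉ J.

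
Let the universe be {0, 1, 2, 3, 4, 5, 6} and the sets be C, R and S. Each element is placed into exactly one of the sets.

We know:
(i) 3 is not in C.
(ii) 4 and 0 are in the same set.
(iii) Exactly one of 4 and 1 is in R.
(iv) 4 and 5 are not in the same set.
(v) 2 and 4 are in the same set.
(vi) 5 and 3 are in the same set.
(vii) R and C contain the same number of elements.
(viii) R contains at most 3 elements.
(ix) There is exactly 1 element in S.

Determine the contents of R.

R = {1, 3, 5}

From (i): 3 ∉ C.
(vi): 5 matches 3: 5 ∉ C.
Suppose 0 ∈ R: no assignment then satisfies all the clues, so 0 ∉ R.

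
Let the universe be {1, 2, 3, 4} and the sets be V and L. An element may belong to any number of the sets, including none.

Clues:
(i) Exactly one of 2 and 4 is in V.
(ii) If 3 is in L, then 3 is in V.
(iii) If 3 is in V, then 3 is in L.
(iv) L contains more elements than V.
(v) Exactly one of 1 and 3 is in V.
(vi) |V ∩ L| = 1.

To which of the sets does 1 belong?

1: L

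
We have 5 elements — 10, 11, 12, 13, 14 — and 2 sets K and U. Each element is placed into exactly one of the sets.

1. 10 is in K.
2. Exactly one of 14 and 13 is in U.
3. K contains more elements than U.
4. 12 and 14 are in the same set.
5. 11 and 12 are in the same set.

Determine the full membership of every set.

K = {10, 11, 12, 14}; U = {13}

From (1): 10 ∈ K.
Suppose 11 ∉ K: no assignment then satisfies all the clues, so 11 ∈ K.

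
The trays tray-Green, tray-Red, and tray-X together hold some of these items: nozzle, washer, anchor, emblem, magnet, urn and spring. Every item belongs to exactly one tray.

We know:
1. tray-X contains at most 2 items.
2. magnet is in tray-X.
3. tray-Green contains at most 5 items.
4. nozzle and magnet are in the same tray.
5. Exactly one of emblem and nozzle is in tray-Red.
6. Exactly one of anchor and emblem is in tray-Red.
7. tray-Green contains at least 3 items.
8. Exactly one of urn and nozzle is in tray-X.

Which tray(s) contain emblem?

emblem: tray-Red

From (2): magnet ∈ tray-X.
(4): nozzle matches magnet: nozzle ∉ tray-Green.
(4): nozzle matches magnet: nozzle ∉ tray-Red.
(4): nozzle matches magnet: nozzle ∈ tray-X.
(5) (exactly one): emblem ∈ tray-Red.
(6) (exactly one): anchor ∉ tray-Red.
(8) (exactly one): urn ∉ tray-X.
(1): tray-X already has 2, so the rest are out.
Only one tray left: anchor ∈ tray-Green.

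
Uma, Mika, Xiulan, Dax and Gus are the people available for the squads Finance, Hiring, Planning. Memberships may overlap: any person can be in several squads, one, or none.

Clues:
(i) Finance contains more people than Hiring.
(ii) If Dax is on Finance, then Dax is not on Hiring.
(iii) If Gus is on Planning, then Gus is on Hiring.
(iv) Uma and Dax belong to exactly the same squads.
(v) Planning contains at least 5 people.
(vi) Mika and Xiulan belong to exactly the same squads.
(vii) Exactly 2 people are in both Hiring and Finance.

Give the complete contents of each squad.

Finance = {Dax, Mika, Uma, Xiulan}; Hiring = {Gus, Mika, Xiulan}; Planning = {Dax, Gus, Mika, Uma, Xiulan}

(v): only 5 candidates remain for Planning, so all are in.
(iii): Gus ∈ Hiring.
Suppose Uma ∉ Finance: no assignment then satisfies all the clues, so Uma ∈ Finance.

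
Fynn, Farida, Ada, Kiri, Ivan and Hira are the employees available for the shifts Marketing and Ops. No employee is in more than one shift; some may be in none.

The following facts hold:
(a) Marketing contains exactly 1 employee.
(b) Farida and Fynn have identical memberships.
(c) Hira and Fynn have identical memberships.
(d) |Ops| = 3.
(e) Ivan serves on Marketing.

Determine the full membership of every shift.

Marketing = {Ivan}; Ops = {Farida, Fynn, Hira}

From (e): Ivan ∈ Marketing.
(a): Marketing already has 1, so the rest are out.
Suppose Fynn ∉ Ops: no assignment then satisfies all the clues, so Fynn ∈ Ops.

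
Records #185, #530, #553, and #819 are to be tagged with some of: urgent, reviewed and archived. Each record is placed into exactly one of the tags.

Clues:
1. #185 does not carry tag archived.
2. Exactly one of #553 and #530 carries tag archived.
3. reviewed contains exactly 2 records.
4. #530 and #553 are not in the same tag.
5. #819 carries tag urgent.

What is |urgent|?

1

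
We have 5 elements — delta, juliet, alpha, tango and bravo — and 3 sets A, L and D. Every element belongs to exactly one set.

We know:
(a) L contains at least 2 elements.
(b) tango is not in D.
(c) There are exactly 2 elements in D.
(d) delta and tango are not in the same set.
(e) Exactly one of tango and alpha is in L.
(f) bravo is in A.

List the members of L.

L = {juliet, tango}

From (b): tango ∉ D.
From (f): bravo ∈ A.
Suppose delta ∈ L: no assignment then satisfies all the clues, so delta ∉ L.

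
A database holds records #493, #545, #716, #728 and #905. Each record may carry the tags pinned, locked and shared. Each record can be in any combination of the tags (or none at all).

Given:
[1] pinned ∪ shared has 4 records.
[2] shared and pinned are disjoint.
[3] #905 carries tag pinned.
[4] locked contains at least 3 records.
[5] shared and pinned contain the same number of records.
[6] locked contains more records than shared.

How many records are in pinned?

2

From (3): #905 ∈ pinned.
(2) (disjoint): #905 ∉ shared.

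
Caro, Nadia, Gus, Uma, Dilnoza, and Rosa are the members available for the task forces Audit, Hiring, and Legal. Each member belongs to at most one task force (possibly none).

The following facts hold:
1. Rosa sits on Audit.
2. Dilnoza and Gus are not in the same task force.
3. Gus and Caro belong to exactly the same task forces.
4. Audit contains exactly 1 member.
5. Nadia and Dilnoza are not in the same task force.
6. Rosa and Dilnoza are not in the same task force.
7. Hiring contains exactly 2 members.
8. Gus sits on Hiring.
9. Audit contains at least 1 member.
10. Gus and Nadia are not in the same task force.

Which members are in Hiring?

Hiring = {Caro, Gus}

From (1): Rosa ∈ Audit.
From (8): Gus ∈ Hiring.
(2): Dilnoza ∉ Hiring.
(3): Caro matches Gus: Caro ∉ Audit.
(3): Caro matches Gus: Caro ∈ Hiring.
(4): Audit already has 1, so the rest are out.
(7): Hiring already has 2, so the rest are out.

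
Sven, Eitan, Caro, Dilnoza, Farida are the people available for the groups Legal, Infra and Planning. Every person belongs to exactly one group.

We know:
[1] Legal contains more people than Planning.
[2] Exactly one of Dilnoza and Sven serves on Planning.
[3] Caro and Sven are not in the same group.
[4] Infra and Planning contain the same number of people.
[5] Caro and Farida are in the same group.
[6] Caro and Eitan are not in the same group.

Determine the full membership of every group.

Legal = {Caro, Dilnoza, Farida}; Infra = {Eitan}; Planning = {Sven}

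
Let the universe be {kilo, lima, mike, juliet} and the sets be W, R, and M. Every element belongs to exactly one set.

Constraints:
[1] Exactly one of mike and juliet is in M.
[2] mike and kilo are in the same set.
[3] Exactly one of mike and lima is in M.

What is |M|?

2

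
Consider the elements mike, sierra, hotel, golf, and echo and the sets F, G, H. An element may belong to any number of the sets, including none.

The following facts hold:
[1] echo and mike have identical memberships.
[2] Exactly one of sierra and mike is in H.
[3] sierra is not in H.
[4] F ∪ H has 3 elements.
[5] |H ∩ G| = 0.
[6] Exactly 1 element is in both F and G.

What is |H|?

2

From (3): sierra ∉ H.
(2) (exactly one): mike ∈ H.
(1): echo matches mike: echo ∈ H.
Suppose mike ∈ G: no assignment then satisfies all the clues, so mike ∉ G.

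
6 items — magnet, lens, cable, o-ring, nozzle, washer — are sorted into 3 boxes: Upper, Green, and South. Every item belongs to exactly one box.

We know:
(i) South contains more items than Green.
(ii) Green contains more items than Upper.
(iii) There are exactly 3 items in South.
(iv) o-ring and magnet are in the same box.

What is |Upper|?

1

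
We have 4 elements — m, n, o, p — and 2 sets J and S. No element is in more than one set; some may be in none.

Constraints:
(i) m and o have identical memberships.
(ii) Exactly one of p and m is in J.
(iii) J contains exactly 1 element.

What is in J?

J = {p}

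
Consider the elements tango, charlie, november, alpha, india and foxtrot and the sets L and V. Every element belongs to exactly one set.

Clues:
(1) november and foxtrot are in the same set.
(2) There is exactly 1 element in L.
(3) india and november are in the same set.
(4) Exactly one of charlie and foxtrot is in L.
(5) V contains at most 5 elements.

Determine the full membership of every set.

L = {charlie}; V = {alpha, foxtrot, india, november, tango}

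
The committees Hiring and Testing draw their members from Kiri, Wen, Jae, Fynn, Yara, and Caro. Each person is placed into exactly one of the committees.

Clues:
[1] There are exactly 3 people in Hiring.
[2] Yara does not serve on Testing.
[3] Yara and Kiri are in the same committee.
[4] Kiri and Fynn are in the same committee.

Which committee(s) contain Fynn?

From (2): Yara ∉ Testing.
(3): Kiri matches Yara: Kiri ∉ Testing.
(4): Fynn matches Kiri: Fynn ∉ Testing.
Only one committee left: Kiri ∈ Hiring.
Only one committee left: Fynn ∈ Hiring.
Only one committee left: Yara ∈ Hiring.
(1): Hiring already has 3, so the rest are out.
Only one committee left: Wen ∈ Testing.
Only one committee left: Jae ∈ Testing.
Only one committee left: Caro ∈ Testing.

Fynn: Hiring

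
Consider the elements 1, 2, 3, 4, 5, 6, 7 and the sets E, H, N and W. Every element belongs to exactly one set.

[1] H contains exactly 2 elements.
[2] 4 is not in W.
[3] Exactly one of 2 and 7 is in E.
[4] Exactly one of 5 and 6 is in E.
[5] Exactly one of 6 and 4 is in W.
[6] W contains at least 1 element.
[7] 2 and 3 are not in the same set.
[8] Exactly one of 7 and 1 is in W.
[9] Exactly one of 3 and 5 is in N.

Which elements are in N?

N = {3}

From (2): 4 ∉ W.
(5) (exactly one): 6 ∈ W.
(4) (exactly one): 5 ∈ E.
(9) (exactly one): 3 ∈ N.
(7): 2 ∉ N.
Suppose 1 ∈ N: no assignment then satisfies all the clues, so 1 ∉ N.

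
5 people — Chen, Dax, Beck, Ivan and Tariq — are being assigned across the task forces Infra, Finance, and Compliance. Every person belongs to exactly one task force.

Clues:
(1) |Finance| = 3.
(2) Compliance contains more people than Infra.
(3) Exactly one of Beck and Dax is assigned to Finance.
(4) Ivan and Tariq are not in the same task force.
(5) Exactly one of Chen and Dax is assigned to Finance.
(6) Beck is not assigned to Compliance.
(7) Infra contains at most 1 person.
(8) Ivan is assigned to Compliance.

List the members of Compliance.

Compliance = {Dax, Ivan}

From (6): Beck ∉ Compliance.
From (8): Ivan ∈ Compliance.
(4): Tariq ∉ Compliance.
Suppose Chen ∈ Compliance: no assignment then satisfies all the clues, so Chen ∉ Compliance.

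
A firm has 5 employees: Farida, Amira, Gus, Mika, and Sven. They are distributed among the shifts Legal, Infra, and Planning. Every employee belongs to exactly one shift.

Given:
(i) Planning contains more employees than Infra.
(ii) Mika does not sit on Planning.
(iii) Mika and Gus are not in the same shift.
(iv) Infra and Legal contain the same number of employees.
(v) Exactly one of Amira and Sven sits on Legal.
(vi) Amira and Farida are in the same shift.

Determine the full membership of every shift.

Legal = {Sven}; Infra = {Mika}; Planning = {Amira, Farida, Gus}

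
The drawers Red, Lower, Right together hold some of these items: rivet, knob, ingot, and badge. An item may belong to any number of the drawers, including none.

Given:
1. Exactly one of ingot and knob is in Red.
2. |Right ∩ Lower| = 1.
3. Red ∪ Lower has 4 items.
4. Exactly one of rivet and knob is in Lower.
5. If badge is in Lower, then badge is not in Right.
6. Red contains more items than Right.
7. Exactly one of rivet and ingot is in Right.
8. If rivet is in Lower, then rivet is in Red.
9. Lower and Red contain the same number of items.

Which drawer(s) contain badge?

badge: Lower, Red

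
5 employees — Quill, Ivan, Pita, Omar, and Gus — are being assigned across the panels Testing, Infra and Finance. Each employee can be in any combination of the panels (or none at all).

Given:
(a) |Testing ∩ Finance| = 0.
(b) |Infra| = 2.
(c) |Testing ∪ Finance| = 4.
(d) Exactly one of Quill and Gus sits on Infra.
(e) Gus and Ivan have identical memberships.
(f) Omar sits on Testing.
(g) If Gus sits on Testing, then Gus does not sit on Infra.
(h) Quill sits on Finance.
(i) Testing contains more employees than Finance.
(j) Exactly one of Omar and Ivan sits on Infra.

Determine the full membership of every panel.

Testing = {Gus, Ivan, Omar}; Infra = {Omar, Quill}; Finance = {Quill}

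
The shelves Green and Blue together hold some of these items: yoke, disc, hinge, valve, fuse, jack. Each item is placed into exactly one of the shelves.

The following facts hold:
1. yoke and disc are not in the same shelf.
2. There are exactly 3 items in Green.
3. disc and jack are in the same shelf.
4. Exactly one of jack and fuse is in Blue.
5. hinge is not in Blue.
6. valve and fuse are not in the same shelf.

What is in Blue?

Blue = {disc, jack, valve}

From (5): hinge ∉ Blue.
Only one shelf left: hinge ∈ Green.
Suppose yoke ∈ Blue: no assignment then satisfies all the clues, so yoke ∉ Blue.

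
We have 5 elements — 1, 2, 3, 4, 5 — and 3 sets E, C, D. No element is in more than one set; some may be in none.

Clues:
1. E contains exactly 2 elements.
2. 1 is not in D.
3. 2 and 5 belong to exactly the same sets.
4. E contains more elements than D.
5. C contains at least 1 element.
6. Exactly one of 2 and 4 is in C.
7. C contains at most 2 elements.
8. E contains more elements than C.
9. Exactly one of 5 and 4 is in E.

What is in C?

C = {4}

From (2): 1 ∉ D.
Suppose 1 ∈ C: no assignment then satisfies all the clues, so 1 ∉ C.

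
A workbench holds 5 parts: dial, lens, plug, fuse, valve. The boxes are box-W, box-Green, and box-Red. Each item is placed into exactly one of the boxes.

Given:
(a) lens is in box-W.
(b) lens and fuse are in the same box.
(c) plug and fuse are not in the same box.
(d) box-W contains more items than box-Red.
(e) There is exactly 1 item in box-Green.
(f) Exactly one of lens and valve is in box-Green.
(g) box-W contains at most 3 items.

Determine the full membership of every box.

box-W = {dial, fuse, lens}; box-Green = {valve}; box-Red = {plug}

From (a): lens ∈ box-W.
(b): fuse matches lens: fuse ∈ box-W.
(c): plug ∉ box-W.
(f) (exactly one): valve ∈ box-Green.
(e): box-Green already has 1, so the rest are out.
Only one box left: plug ∈ box-Red.
Suppose dial ∉ box-W: no assignment then satisfies all the clues, so dial ∈ box-W.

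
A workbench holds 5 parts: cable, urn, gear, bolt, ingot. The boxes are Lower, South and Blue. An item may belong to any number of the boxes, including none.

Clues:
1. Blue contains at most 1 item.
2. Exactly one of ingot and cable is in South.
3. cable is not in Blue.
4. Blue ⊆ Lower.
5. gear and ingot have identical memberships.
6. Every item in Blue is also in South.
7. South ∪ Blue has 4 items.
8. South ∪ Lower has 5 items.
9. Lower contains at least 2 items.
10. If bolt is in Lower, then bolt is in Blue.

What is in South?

South = {bolt, gear, ingot, urn}

From (3): cable ∉ Blue.
Suppose cable ∈ South: no assignment then satisfies all the clues, so cable ∉ South.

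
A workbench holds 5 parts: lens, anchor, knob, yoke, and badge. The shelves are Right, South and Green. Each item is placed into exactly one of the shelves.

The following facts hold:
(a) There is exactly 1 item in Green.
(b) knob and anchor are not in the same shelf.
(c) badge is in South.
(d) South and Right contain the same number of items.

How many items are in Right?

2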